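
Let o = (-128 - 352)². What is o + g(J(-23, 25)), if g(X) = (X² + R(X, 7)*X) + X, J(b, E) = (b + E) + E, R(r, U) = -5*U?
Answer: 230211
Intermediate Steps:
J(b, E) = b + 2*E (J(b, E) = (E + b) + E = b + 2*E)
g(X) = X² - 34*X (g(X) = (X² + (-5*7)*X) + X = (X² - 35*X) + X = X² - 34*X)
o = 230400 (o = (-480)² = 230400)
o + g(J(-23, 25)) = 230400 + (-23 + 2*25)*(-34 + (-23 + 2*25)) = 230400 + (-23 + 50)*(-34 + (-23 + 50)) = 230400 + 27*(-34 + 27) = 230400 + 27*(-7) = 230400 - 189 = 230211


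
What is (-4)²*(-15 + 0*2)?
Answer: -240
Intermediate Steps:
(-4)²*(-15 + 0*2) = 16*(-15 + 0) = 16*(-15) = -240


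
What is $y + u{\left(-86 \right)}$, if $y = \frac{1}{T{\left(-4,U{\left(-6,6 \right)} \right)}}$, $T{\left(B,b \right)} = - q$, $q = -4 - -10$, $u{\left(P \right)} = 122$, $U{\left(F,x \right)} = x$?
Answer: $\frac{731}{6} \approx 121.83$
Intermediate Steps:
$q = 6$ ($q = -4 + 10 = 6$)
$T{\left(B,b \right)} = -6$ ($T{\left(B,b \right)} = \left(-1\right) 6 = -6$)
$y = - \frac{1}{6}$ ($y = \frac{1}{-6} = - \frac{1}{6} \approx -0.16667$)
$y + u{\left(-86 \right)} = - \frac{1}{6} + 122 = \frac{731}{6}$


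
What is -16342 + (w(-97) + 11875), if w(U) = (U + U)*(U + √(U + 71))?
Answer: 14351 - 194*I*√26 ≈ 14351.0 - 989.21*I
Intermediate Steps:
w(U) = 2*U*(U + √(71 + U)) (w(U) = (2*U)*(U + √(71 + U)) = 2*U*(U + √(71 + U)))
-16342 + (w(-97) + 11875) = -16342 + (2*(-97)*(-97 + √(71 - 97)) + 11875) = -16342 + (2*(-97)*(-97 + √(-26)) + 11875) = -16342 + (2*(-97)*(-97 + I*√26) + 11875) = -16342 + ((18818 - 194*I*√26) + 11875) = -16342 + (30693 - 194*I*√26) = 14351 - 194*I*√26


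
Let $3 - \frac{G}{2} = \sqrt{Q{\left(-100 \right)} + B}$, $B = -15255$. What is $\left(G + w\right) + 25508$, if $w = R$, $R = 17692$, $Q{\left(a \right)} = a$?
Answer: $43206 - 2 i \sqrt{15355} \approx 43206.0 - 247.83 i$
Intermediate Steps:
$w = 17692$
$G = 6 - 2 i \sqrt{15355}$ ($G = 6 - 2 \sqrt{-100 - 15255} = 6 - 2 \sqrt{-15355} = 6 - 2 i \sqrt{15355} \approx 6.0 - 247.83 i$)
$\left(G + w\right) + 25508 = \left(\left(6 - 2 i \sqrt{15355}\right) + 17692\right) + 25508 = \left(17698 - 2 i \sqrt{15355}\right) + 25508 = 43206 - 2 i \sqrt{15355}$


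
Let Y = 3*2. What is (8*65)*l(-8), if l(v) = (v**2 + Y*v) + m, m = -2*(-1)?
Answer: 9360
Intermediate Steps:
Y = 6
m = 2
l(v) = 2 + v**2 + 6*v (l(v) = (v**2 + 6*v) + 2 = 2 + v**2 + 6*v)
(8*65)*l(-8) = (8*65)*(2 + (-8)**2 + 6*(-8)) = 520*(2 + 64 - 48) = 520*18 = 9360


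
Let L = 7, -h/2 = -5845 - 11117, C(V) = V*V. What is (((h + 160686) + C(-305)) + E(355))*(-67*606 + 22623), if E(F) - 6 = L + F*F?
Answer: -7437426867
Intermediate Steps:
C(V) = V²
h = 33924 (h = -2*(-5845 - 11117) = -2*(-16962) = 33924)
E(F) = 13 + F² (E(F) = 6 + (7 + F*F) = 6 + (7 + F²) = 13 + F²)
(((h + 160686) + C(-305)) + E(355))*(-67*606 + 22623) = (((33924 + 160686) + (-305)²) + (13 + 355²))*(-67*606 + 22623) = ((194610 + 93025) + (13 + 126025))*(-40602 + 22623) = (287635 + 126038)*(-17979) = 413673*(-17979) = -7437426867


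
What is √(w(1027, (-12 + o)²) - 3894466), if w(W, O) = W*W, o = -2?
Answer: I*√2839737 ≈ 1685.2*I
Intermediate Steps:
w(W, O) = W²
√(w(1027, (-12 + o)²) - 3894466) = √(1027² - 3894466) = √(1054729 - 3894466) = √(-2839737) = I*√2839737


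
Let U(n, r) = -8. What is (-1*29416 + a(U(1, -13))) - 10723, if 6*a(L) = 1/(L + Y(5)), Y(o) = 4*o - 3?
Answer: -2167505/54 ≈ -40139.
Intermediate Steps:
Y(o) = -3 + 4*o
a(L) = 1/(6*(17 + L)) (a(L) = 1/(6*(L + (-3 + 4*5))) = 1/(6*(L + (-3 + 20))) = 1/(6*(L + 17)) = 1/(6*(17 + L)))
(-1*29416 + a(U(1, -13))) - 10723 = (-1*29416 + 1/(6*(17 - 8))) - 10723 = (-29416 + (⅙)/9) - 10723 = (-29416 + (⅙)*(⅑)) - 10723 = (-29416 + 1/54) - 10723 = -1588463/54 - 10723 = -2167505/54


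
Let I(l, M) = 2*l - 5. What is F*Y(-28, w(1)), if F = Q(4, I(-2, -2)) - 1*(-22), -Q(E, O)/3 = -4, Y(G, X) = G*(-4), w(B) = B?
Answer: 3808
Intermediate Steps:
I(l, M) = -5 + 2*l
Y(G, X) = -4*G
Q(E, O) = 12 (Q(E, O) = -3*(-4) = 12)
F = 34 (F = 12 - 1*(-22) = 12 + 22 = 34)
F*Y(-28, w(1)) = 34*(-4*(-28)) = 34*112 = 3808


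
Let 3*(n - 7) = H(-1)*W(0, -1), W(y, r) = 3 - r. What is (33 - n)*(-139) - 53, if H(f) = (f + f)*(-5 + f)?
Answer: -1443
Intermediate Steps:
H(f) = 2*f*(-5 + f) (H(f) = (2*f)*(-5 + f) = 2*f*(-5 + f))
n = 23 (n = 7 + ((2*(-1)*(-5 - 1))*(3 - 1*(-1)))/3 = 7 + ((2*(-1)*(-6))*(3 + 1))/3 = 7 + (12*4)/3 = 7 + (⅓)*48 = 7 + 16 = 23)
(33 - n)*(-139) - 53 = (33 - 1*23)*(-139) - 53 = (33 - 23)*(-139) - 53 = 10*(-139) - 53 = -1390 - 53 = -1443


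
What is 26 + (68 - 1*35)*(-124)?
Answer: -4066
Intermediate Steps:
26 + (68 - 1*35)*(-124) = 26 + (68 - 35)*(-124) = 26 + 33*(-124) = 26 - 4092 = -4066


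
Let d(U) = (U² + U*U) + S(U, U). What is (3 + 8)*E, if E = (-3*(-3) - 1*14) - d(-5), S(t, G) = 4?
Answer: -649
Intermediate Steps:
d(U) = 4 + 2*U² (d(U) = (U² + U*U) + 4 = (U² + U²) + 4 = 2*U² + 4 = 4 + 2*U²)
E = -59 (E = (-3*(-3) - 1*14) - (4 + 2*(-5)²) = (9 - 14) - (4 + 2*25) = -5 - (4 + 50) = -5 - 1*54 = -5 - 54 = -59)
(3 + 8)*E = (3 + 8)*(-59) = 11*(-59) = -649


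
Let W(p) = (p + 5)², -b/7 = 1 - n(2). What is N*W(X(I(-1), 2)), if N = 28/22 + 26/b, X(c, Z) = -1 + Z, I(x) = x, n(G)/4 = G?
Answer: 34992/539 ≈ 64.920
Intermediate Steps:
n(G) = 4*G
b = 49 (b = -7*(1 - 4*2) = -7*(1 - 1*8) = -7*(1 - 8) = -7*(-7) = 49)
W(p) = (5 + p)²
N = 972/539 (N = 28/22 + 26/49 = 28*(1/22) + 26*(1/49) = 14/11 + 26/49 = 972/539 ≈ 1.8033)
N*W(X(I(-1), 2)) = 972*(5 + (-1 + 2))²/539 = 972*(5 + 1)²/539 = (972/539)*6² = (972/539)*36 = 34992/539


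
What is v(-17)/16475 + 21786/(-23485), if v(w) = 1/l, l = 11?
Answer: -71784443/77383075 ≈ -0.92765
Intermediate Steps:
v(w) = 1/11
v(-17)/16475 + 21786/(-23485) = (1/11)/16475 + 21786/(-23485) = (1/11)*(1/16475) + 21786*(-1/23485) = 1/181225 - 21786/23485 = -71784443/77383075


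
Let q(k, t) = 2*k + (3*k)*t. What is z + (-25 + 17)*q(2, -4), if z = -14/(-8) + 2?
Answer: 655/4 ≈ 163.75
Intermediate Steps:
q(k, t) = 2*k + 3*k*t
z = 15/4 (z = -14*(-⅛) + 2 = 7/4 + 2 = 15/4 ≈ 3.7500)
z + (-25 + 17)*q(2, -4) = 15/4 + (-25 + 17)*(2*(2 + 3*(-4))) = 15/4 - 16*(2 - 12) = 15/4 - 16*(-10) = 15/4 - 8*(-20) = 15/4 + 160 = 655/4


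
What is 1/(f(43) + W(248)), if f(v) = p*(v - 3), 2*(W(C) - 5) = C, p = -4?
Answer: -1/31 ≈ -0.032258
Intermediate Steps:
W(C) = 5 + C/2
f(v) = 12 - 4*v (f(v) = -4*(v - 3) = -4*(-3 + v) = 12 - 4*v)
1/(f(43) + W(248)) = 1/((12 - 4*43) + (5 + (½)*248)) = 1/((12 - 172) + (5 + 124)) = 1/(-160 + 129) = 1/(-31) = -1/31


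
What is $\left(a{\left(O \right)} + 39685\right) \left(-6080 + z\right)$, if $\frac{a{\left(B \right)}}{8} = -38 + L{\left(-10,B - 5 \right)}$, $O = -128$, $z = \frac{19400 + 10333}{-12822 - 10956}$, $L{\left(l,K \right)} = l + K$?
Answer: $- \frac{1843023055867}{7926} \approx -2.3253 \cdot 10^{8}$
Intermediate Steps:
$L{\left(l,K \right)} = K + l$
$z = - \frac{9911}{7926}$ ($z = \frac{29733}{-23778} = 29733 \left(- \frac{1}{23778}\right) = - \frac{9911}{7926} \approx -1.2504$)
$a{\left(B \right)} = -424 + 8 B$ ($a{\left(B \right)} = 8 \left(-38 + \left(\left(B - 5\right) - 10\right)\right) = 8 \left(-38 + \left(\left(-5 + B\right) - 10\right)\right) = 8 \left(-38 + \left(-15 + B\right)\right) = 8 \left(-53 + B\right) = -424 + 8 B$)
$\left(a{\left(O \right)} + 39685\right) \left(-6080 + z\right) = \left(\left(-424 + 8 \left(-128\right)\right) + 39685\right) \left(-6080 - \frac{9911}{7926}\right) = \left(\left(-424 - 1024\right) + 39685\right) \left(- \frac{48199991}{7926}\right) = \left(-1448 + 39685\right) \left(- \frac{48199991}{7926}\right) = 38237 \left(- \frac{48199991}{7926}\right) = - \frac{1843023055867}{7926}$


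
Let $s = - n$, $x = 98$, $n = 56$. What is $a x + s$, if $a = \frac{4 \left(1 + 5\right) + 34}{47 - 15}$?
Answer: $\frac{973}{8} \approx 121.63$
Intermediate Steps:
$a = \frac{29}{16}$ ($a = \frac{4 \cdot 6 + 34}{32} = \left(24 + 34\right) \frac{1}{32} = 58 \cdot \frac{1}{32} = \frac{29}{16} \approx 1.8125$)
$s = -56$ ($s = \left(-1\right) 56 = -56$)
$a x + s = \frac{29}{16} \cdot 98 - 56 = \frac{1421}{8} - 56 = \frac{973}{8}$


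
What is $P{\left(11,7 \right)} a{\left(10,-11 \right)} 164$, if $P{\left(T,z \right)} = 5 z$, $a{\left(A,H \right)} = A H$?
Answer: $-631400$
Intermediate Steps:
$P{\left(11,7 \right)} a{\left(10,-11 \right)} 164 = 5 \cdot 7 \cdot 10 \left(-11\right) 164 = 35 \left(-110\right) 164 = \left(-3850\right) 164 = -631400$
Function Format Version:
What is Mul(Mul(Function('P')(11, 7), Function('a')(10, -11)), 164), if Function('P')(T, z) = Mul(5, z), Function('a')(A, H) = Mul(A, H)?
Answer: -631400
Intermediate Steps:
Mul(Mul(Function('P')(11, 7), Function('a')(10, -11)), 164) = Mul(Mul(Mul(5, 7), Mul(10, -11)), 164) = Mul(Mul(35, -110), 164) = Mul(-3850, 164) = -631400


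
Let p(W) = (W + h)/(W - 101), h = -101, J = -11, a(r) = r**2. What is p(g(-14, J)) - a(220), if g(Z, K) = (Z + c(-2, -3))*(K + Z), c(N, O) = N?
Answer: -48399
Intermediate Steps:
g(Z, K) = (-2 + Z)*(K + Z) (g(Z, K) = (Z - 2)*(K + Z) = (-2 + Z)*(K + Z))
p(W) = 1 (p(W) = (W - 101)/(W - 101) = (-101 + W)/(-101 + W) = 1)
p(g(-14, J)) - a(220) = 1 - 1*220**2 = 1 - 1*48400 = 1 - 48400 = -48399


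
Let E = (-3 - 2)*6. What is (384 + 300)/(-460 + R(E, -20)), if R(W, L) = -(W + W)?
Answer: -171/100 ≈ -1.7100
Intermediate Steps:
E = -30 (E = -5*6 = -30)
R(W, L) = -2*W
(384 + 300)/(-460 + R(E, -20)) = (384 + 300)/(-460 - 2*(-30)) = 684/(-460 + 60) = 684/(-400) = 684*(-1/400) = -171/100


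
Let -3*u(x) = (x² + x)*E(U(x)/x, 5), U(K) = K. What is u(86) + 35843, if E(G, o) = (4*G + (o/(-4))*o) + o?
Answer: 57969/2 ≈ 28985.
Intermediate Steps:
E(G, o) = o + 4*G - o²/4 (E(G, o) = (4*G + (o*(-¼))*o) + o = (4*G + (-o/4)*o) + o = (4*G - o²/4) + o = o + 4*G - o²/4)
u(x) = -11*x/12 - 11*x²/12 (u(x) = -(x² + x)*(5 + 4*(x/x) - ¼*5²)/3 = -(x + x²)*(5 + 4*1 - ¼*25)/3 = -(x + x²)*(5 + 4 - 25/4)/3 = -(x + x²)*11/(3*4) = -(11*x/4 + 11*x²/4)/3 = -11*x/12 - 11*x²/12)
u(86) + 35843 = -11/12*86*(1 + 86) + 35843 = -11/12*86*87 + 35843 = -13717/2 + 35843 = 57969/2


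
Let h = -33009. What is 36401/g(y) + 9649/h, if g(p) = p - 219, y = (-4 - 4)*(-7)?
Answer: -1203133396/5380467 ≈ -223.61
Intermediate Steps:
y = 56 (y = -8*(-7) = 56)
g(p) = -219 + p
36401/g(y) + 9649/h = 36401/(-219 + 56) + 9649/(-33009) = 36401/(-163) + 9649*(-1/33009) = 36401*(-1/163) - 9649/33009 = -36401/163 - 9649/33009 = -1203133396/5380467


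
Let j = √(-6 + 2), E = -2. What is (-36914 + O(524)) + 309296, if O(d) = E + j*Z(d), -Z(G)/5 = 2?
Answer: 272380 - 20*I ≈ 2.7238e+5 - 20.0*I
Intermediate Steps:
Z(G) = -10 (Z(G) = -5*2 = -10)
j = 2*I (j = √(-4) = 2*I ≈ 2.0*I)
O(d) = -2 - 20*I (O(d) = -2 + (2*I)*(-10) = -2 - 20*I)
(-36914 + O(524)) + 309296 = (-36914 + (-2 - 20*I)) + 309296 = (-36916 - 20*I) + 309296 = 272380 - 20*I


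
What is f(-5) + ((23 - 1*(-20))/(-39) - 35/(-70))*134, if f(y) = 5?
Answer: -2954/39 ≈ -75.744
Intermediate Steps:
f(-5) + ((23 - 1*(-20))/(-39) - 35/(-70))*134 = 5 + ((23 - 1*(-20))/(-39) - 35/(-70))*134 = 5 + ((23 + 20)*(-1/39) - 35*(-1/70))*134 = 5 + (43*(-1/39) + 1/2)*134 = 5 + (-43/39 + 1/2)*134 = 5 - 47/78*134 = 5 - 3149/39 = -2954/39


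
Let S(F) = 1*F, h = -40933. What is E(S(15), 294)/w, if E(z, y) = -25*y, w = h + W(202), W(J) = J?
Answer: 2450/13577 ≈ 0.18045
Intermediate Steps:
S(F) = F
w = -40731 (w = -40933 + 202 = -40731)
E(S(15), 294)/w = -25*294/(-40731) = -7350*(-1/40731) = 2450/13577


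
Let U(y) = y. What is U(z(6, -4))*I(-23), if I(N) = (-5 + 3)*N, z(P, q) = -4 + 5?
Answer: 46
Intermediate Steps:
z(P, q) = 1
I(N) = -2*N
U(z(6, -4))*I(-23) = 1*(-2*(-23)) = 1*46 = 46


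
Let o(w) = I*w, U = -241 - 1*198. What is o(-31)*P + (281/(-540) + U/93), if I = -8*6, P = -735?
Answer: -18308290931/16740 ≈ -1.0937e+6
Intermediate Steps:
U = -439 (U = -241 - 198 = -439)
I = -48
o(w) = -48*w
o(-31)*P + (281/(-540) + U/93) = -48*(-31)*(-735) + (281/(-540) - 439/93) = 1488*(-735) + (281*(-1/540) - 439*1/93) = -1093680 + (-281/540 - 439/93) = -1093680 - 87731/16740 = -18308290931/16740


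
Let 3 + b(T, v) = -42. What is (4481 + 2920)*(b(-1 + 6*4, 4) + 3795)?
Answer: 27753750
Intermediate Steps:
b(T, v) = -45 (b(T, v) = -3 - 42 = -45)
(4481 + 2920)*(b(-1 + 6*4, 4) + 3795) = (4481 + 2920)*(-45 + 3795) = 7401*3750 = 27753750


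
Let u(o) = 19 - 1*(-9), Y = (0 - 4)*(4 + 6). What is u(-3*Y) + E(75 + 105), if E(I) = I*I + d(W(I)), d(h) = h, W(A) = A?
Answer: 32608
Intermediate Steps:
E(I) = I + I**2 (E(I) = I*I + I = I**2 + I = I + I**2)
Y = -40 (Y = -4*10 = -40)
u(o) = 28 (u(o) = 19 + 9 = 28)
u(-3*Y) + E(75 + 105) = 28 + (75 + 105)*(1 + (75 + 105)) = 28 + 180*(1 + 180) = 28 + 180*181 = 28 + 32580 = 32608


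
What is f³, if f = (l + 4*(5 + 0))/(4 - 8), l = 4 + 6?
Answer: -3375/8 ≈ -421.88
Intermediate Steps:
l = 10
f = -15/2 (f = (10 + 4*(5 + 0))/(4 - 8) = (10 + 4*5)/(-4) = (10 + 20)*(-¼) = 30*(-¼) = -15/2 ≈ -7.5000)
f³ = (-15/2)³ = -3375/8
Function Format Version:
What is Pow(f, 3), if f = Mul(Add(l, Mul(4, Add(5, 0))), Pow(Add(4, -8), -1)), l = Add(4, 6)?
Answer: Rational(-3375, 8) ≈ -421.88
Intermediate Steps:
l = 10
f = Rational(-15, 2) (f = Mul(Add(10, Mul(4, Add(5, 0))), Pow(Add(4, -8), -1)) = Mul(Add(10, Mul(4, 5)), Pow(-4, -1)) = Mul(Add(10, 20), Rational(-1, 4)) = Mul(30, Rational(-1, 4)) = Rational(-15, 2) ≈ -7.5000)
Pow(f, 3) = Pow(Rational(-15, 2), 3) = Rational(-3375, 8)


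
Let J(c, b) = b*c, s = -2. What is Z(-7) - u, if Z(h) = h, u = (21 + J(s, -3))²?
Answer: -736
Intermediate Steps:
u = 729 (u = (21 - 3*(-2))² = (21 + 6)² = 27² = 729)
Z(-7) - u = -7 - 1*729 = -7 - 729 = -736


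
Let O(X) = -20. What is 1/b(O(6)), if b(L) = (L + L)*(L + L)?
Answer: 1/1600 ≈ 0.00062500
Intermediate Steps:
b(L) = 4*L**2 (b(L) = (2*L)*(2*L) = 4*L**2)
1/b(O(6)) = 1/(4*(-20)**2) = 1/(4*400) = 1/1600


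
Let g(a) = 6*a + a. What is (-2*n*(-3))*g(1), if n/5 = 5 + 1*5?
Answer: 2100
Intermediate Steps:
g(a) = 7*a
n = 50 (n = 5*(5 + 1*5) = 5*(5 + 5) = 5*10 = 50)
(-2*n*(-3))*g(1) = (-2*50*(-3))*(7*1) = -100*(-3)*7 = 300*7 = 2100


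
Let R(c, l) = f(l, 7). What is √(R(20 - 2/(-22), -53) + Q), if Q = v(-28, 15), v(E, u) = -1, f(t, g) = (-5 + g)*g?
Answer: √13 ≈ 3.6056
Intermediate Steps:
f(t, g) = g*(-5 + g)
R(c, l) = 14 (R(c, l) = 7*(-5 + 7) = 7*2 = 14)
Q = -1
√(R(20 - 2/(-22), -53) + Q) = √(14 - 1) = √13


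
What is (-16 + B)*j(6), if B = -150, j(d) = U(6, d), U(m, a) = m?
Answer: -996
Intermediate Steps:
j(d) = 6
(-16 + B)*j(6) = (-16 - 150)*6 = -166*6 = -996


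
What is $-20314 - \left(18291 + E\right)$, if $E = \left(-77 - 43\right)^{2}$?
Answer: $-53005$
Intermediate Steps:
$E = 14400$ ($E = \left(-120\right)^{2} = 14400$)
$-20314 - \left(18291 + E\right) = -20314 - \left(18291 + 14400\right) = -20314 - 32691 = -53005$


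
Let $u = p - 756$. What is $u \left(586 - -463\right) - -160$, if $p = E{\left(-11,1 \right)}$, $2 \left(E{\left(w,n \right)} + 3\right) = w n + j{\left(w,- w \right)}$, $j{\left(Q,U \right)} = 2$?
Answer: $- \frac{1601503}{2} \approx -8.0075 \cdot 10^{5}$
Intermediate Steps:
$E{\left(w,n \right)} = -2 + \frac{n w}{2}$ ($E{\left(w,n \right)} = -3 + \frac{w n + 2}{2} = -3 + \frac{n w + 2}{2} = -3 + \frac{2 + n w}{2} = -3 + \left(1 + \frac{n w}{2}\right) = -2 + \frac{n w}{2}$)
$p = - \frac{15}{2}$ ($p = -2 + \frac{1}{2} \cdot 1 \left(-11\right) = -2 - \frac{11}{2} = - \frac{15}{2} \approx -7.5$)
$u = - \frac{1527}{2}$ ($u = - \frac{15}{2} - 756 = - \frac{1527}{2} \approx -763.5$)
$u \left(586 - -463\right) - -160 = - \frac{1527 \left(586 - -463\right)}{2} - -160 = - \frac{1527 \left(586 + 463\right)}{2} + \left(-439 + 599\right) = \left(- \frac{1527}{2}\right) 1049 + 160 = - \frac{1601823}{2} + 160 = - \frac{1601503}{2}$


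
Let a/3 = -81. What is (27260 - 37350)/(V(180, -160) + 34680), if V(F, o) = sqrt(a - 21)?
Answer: -14580050/50112611 + 5045*I*sqrt(66)/300675666 ≈ -0.29095 + 0.00013631*I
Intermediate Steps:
a = -243 (a = 3*(-81) = -243)
V(F, o) = 2*I*sqrt(66) (V(F, o) = sqrt(-243 - 21) = sqrt(-264) = 2*I*sqrt(66))
(27260 - 37350)/(V(180, -160) + 34680) = (27260 - 37350)/(2*I*sqrt(66) + 34680) = -10090/(34680 + 2*I*sqrt(66))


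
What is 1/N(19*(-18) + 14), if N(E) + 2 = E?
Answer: -1/330 ≈ -0.0030303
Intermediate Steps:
N(E) = -2 + E
1/N(19*(-18) + 14) = 1/(-2 + (19*(-18) + 14)) = 1/(-2 + (-342 + 14)) = 1/(-2 - 328) = 1/(-330) = -1/330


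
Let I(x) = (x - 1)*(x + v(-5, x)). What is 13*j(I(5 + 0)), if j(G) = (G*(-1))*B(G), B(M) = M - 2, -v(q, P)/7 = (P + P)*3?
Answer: -8762520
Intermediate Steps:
v(q, P) = -42*P (v(q, P) = -7*(P + P)*3 = -7*2*P*3 = -42*P)
B(M) = -2 + M
I(x) = -41*x*(-1 + x) (I(x) = (x - 1)*(x - 42*x) = (-1 + x)*(-41*x) = -41*x*(-1 + x))
j(G) = -G*(-2 + G) (j(G) = (G*(-1))*(-2 + G) = (-G)*(-2 + G) = -G*(-2 + G))
13*j(I(5 + 0)) = 13*((41*(5 + 0)*(1 - (5 + 0)))*(2 - 41*(5 + 0)*(1 - (5 + 0)))) = 13*((41*5*(1 - 1*5))*(2 - 41*5*(1 - 1*5))) = 13*((41*5*(1 - 5))*(2 - 41*5*(1 - 5))) = 13*((41*5*(-4))*(2 - 41*5*(-4))) = 13*(-820*(2 - 1*(-820))) = 13*(-820*(2 + 820)) = 13*(-820*822) = 13*(-674040) = -8762520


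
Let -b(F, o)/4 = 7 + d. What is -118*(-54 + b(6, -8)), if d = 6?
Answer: 12508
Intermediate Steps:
b(F, o) = -52 (b(F, o) = -4*(7 + 6) = -4*13 = -52)
-118*(-54 + b(6, -8)) = -118*(-54 - 52) = -118*(-106) = 12508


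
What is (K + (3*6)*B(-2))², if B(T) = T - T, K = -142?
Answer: 20164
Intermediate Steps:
B(T) = 0
(K + (3*6)*B(-2))² = (-142 + (3*6)*0)² = (-142 + 18*0)² = (-142 + 0)² = (-142)² = 20164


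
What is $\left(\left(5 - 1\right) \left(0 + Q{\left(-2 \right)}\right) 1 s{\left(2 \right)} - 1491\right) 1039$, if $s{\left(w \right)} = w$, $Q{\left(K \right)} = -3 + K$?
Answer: $-1590709$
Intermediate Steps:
$\left(\left(5 - 1\right) \left(0 + Q{\left(-2 \right)}\right) 1 s{\left(2 \right)} - 1491\right) 1039 = \left(\left(5 - 1\right) \left(0 - 5\right) 1 \cdot 2 - 1491\right) 1039 = \left(4 \left(0 - 5\right) 1 \cdot 2 - 1491\right) 1039 = \left(4 \left(-5\right) 1 \cdot 2 - 1491\right) 1039 = \left(\left(-20\right) 1 \cdot 2 - 1491\right) 1039 = \left(\left(-20\right) 2 - 1491\right) 1039 = \left(-40 - 1491\right) 1039 = \left(-1531\right) 1039 = -1590709$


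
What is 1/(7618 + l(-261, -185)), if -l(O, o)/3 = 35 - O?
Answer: 1/6730 ≈ 0.00014859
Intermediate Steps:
l(O, o) = -105 + 3*O (l(O, o) = -3*(35 - O) = -105 + 3*O)
1/(7618 + l(-261, -185)) = 1/(7618 + (-105 + 3*(-261))) = 1/(7618 + (-105 - 783)) = 1/(7618 - 888) = 1/6730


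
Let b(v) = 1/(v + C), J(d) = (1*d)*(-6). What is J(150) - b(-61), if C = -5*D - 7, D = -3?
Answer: -47699/53 ≈ -899.98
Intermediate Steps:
C = 8 (C = -5*(-3) - 7 = 15 - 7 = 8)
J(d) = -6*d (J(d) = d*(-6) = -6*d)
b(v) = 1/(8 + v) (b(v) = 1/(v + 8) = 1/(8 + v))
J(150) - b(-61) = -6*150 - 1/(8 - 61) = -900 - 1/(-53) = -900 - 1*(-1/53) = -900 + 1/53 = -47699/53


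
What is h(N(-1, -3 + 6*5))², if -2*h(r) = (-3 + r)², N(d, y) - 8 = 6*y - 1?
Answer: 189833284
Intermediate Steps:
N(d, y) = 7 + 6*y (N(d, y) = 8 + (6*y - 1) = 8 + (-1 + 6*y) = 7 + 6*y)
h(r) = -(-3 + r)²/2
h(N(-1, -3 + 6*5))² = (-(-3 + (7 + 6*(-3 + 6*5)))²/2)² = (-(-3 + (7 + 6*(-3 + 30)))²/2)² = (-(-3 + (7 + 6*27))²/2)² = (-(-3 + (7 + 162))²/2)² = (-(-3 + 169)²/2)² = (-½*166²)² = (-½*27556)² = (-13778)² = 189833284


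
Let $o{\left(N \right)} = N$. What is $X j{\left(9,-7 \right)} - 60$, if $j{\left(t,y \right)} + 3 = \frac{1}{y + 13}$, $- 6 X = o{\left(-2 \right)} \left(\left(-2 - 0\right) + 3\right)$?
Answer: $- \frac{1097}{18} \approx -60.944$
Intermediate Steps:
$X = \frac{1}{3}$ ($X = - \frac{\left(-2\right) \left(\left(-2 - 0\right) + 3\right)}{6} = - \frac{\left(-2\right) \left(\left(-2 + 0\right) + 3\right)}{6} = - \frac{\left(-2\right) \left(-2 + 3\right)}{6} = - \frac{\left(-2\right) 1}{6} = \left(- \frac{1}{6}\right) \left(-2\right) = \frac{1}{3} \approx 0.33333$)
$j{\left(t,y \right)} = -3 + \frac{1}{13 + y}$ ($j{\left(t,y \right)} = -3 + \frac{1}{y + 13} = -3 + \frac{1}{13 + y}$)
$X j{\left(9,-7 \right)} - 60 = \frac{\frac{1}{13 - 7} \left(-38 - -21\right)}{3} - 60 = \frac{\frac{1}{6} \left(-38 + 21\right)}{3} - 60 = \frac{\frac{1}{6} \left(-17\right)}{3} - 60 = \frac{1}{3} \left(- \frac{17}{6}\right) - 60 = - \frac{17}{18} - 60 = - \frac{1097}{18}$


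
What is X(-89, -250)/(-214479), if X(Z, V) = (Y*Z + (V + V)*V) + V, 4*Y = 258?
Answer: -238019/428958 ≈ -0.55488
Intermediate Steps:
Y = 129/2 (Y = (1/4)*258 = 129/2 ≈ 64.500)
X(Z, V) = V + 2*V**2 + 129*Z/2 (X(Z, V) = (129*Z/2 + (V + V)*V) + V = (129*Z/2 + (2*V)*V) + V = (129*Z/2 + 2*V**2) + V = (2*V**2 + 129*Z/2) + V = V + 2*V**2 + 129*Z/2)
X(-89, -250)/(-214479) = (-250 + 2*(-250)**2 + (129/2)*(-89))/(-214479) = (-250 + 2*62500 - 11481/2)*(-1/214479) = (-250 + 125000 - 11481/2)*(-1/214479) = (238019/2)*(-1/214479) = -238019/428958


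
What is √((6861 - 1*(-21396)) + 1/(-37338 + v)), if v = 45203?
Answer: √14445684890/715 ≈ 168.10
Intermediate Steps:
√((6861 - 1*(-21396)) + 1/(-37338 + v)) = √((6861 - 1*(-21396)) + 1/(-37338 + 45203)) = √((6861 + 21396) + 1/7865) = √(28257 + 1/7865) = √(222241306/7865) = √14445684890/715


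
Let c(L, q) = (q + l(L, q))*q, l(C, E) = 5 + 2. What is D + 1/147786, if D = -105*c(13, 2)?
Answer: -279315539/147786 ≈ -1890.0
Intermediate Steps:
l(C, E) = 7
c(L, q) = q*(7 + q) (c(L, q) = (q + 7)*q = (7 + q)*q = q*(7 + q))
D = -1890 (D = -210*(7 + 2) = -210*9 = -105*18 = -1890)
D + 1/147786 = -1890 + 1/147786 = -279315539/147786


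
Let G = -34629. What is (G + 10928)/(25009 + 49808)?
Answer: -23701/74817 ≈ -0.31679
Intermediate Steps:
(G + 10928)/(25009 + 49808) = (-34629 + 10928)/(25009 + 49808) = -23701/74817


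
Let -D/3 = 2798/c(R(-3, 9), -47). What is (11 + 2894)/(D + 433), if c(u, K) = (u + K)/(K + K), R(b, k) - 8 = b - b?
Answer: -65/443 ≈ -0.14673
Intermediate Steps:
R(b, k) = 8 (R(b, k) = 8 + (b - b) = 8 + 0 = 8)
c(u, K) = (K + u)/(2*K) (c(u, K) = (K + u)/((2*K)) = (K + u)*(1/(2*K)) = (K + u)/(2*K))
D = -263012/13 (D = -8394/((½)*(-47 + 8)/(-47)) = -8394/((½)*(-1/47)*(-39)) = -8394/39/94 = -8394*94/39 = -3*263012/39 = -263012/13 ≈ -20232.)
(11 + 2894)/(D + 433) = (11 + 2894)/(-263012/13 + 433) = 2905/(-257383/13) = 2905*(-13/257383) = -65/443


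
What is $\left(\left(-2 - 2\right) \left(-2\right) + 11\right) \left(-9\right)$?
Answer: $-171$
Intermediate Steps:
$\left(\left(-2 - 2\right) \left(-2\right) + 11\right) \left(-9\right) = \left(\left(-4\right) \left(-2\right) + 11\right) \left(-9\right) = \left(8 + 11\right) \left(-9\right) = 19 \left(-9\right) = -171$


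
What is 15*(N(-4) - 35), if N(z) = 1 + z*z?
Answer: -270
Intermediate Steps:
N(z) = 1 + z²
15*(N(-4) - 35) = 15*((1 + (-4)²) - 35) = 15*((1 + 16) - 35) = 15*(17 - 35) = 15*(-18) = -270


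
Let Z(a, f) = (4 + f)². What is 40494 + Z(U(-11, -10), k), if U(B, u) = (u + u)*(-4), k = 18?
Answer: 40978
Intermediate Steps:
U(B, u) = -8*u (U(B, u) = (2*u)*(-4) = -8*u)
40494 + Z(U(-11, -10), k) = 40494 + (4 + 18)² = 40494 + 22² = 40494 + 484 = 40978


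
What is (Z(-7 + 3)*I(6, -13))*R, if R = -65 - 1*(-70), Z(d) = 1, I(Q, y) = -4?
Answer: -20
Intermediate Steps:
R = 5 (R = -65 + 70 = 5)
(Z(-7 + 3)*I(6, -13))*R = (1*(-4))*5 = -4*5 = -20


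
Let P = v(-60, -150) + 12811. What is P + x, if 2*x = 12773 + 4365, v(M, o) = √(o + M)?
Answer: 21380 + I*√210 ≈ 21380.0 + 14.491*I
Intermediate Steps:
v(M, o) = √(M + o)
x = 8569 (x = (12773 + 4365)/2 = (½)*17138 = 8569)
P = 12811 + I*√210 (P = √(-60 - 150) + 12811 = √(-210) + 12811 = I*√210 + 12811 = 12811 + I*√210 ≈ 12811.0 + 14.491*I)
P + x = (12811 + I*√210) + 8569 = 21380 + I*√210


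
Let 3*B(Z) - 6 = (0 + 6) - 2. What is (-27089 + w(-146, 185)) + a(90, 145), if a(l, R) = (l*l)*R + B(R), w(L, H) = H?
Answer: 3442798/3 ≈ 1.1476e+6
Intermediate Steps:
B(Z) = 10/3 (B(Z) = 2 + ((0 + 6) - 2)/3 = 2 + (6 - 2)/3 = 2 + (⅓)*4 = 2 + 4/3 = 10/3)
a(l, R) = 10/3 + R*l² (a(l, R) = (l*l)*R + 10/3 = l²*R + 10/3 = R*l² + 10/3 = 10/3 + R*l²)
(-27089 + w(-146, 185)) + a(90, 145) = (-27089 + 185) + (10/3 + 145*90²) = -26904 + (10/3 + 145*8100) = -26904 + (10/3 + 1174500) = -26904 + 3523510/3 = 3442798/3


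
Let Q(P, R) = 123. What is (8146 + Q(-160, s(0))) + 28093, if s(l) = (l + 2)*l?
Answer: 36362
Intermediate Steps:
s(l) = l*(2 + l) (s(l) = (2 + l)*l = l*(2 + l))
(8146 + Q(-160, s(0))) + 28093 = (8146 + 123) + 28093 = 8269 + 28093 = 36362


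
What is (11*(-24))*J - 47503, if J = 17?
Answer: -51991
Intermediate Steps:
(11*(-24))*J - 47503 = (11*(-24))*17 - 47503 = -264*17 - 47503 = -4488 - 47503 = -51991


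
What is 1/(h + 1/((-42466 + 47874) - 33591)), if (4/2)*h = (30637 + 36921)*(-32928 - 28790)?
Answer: -28183/58755138350927 ≈ -4.7967e-10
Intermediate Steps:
h = -2084772322 (h = ((30637 + 36921)*(-32928 - 28790))/2 = (67558*(-61718))/2 = (½)*(-4169544644) = -2084772322)
1/(h + 1/((-42466 + 47874) - 33591)) = 1/(-2084772322 + 1/((-42466 + 47874) - 33591)) = 1/(-2084772322 + 1/(5408 - 33591)) = 1/(-2084772322 + 1/(-28183)) = 1/(-2084772322 - 1/28183) = 1/(-58755138350927/28183) = -28183/58755138350927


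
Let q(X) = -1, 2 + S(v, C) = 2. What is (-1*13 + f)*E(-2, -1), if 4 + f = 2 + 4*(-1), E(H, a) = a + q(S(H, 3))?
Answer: 38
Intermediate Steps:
S(v, C) = 0 (S(v, C) = -2 + 2 = 0)
E(H, a) = -1 + a (E(H, a) = a - 1 = -1 + a)
f = -6 (f = -4 + (2 + 4*(-1)) = -4 + (2 - 4) = -4 - 2 = -6)
(-1*13 + f)*E(-2, -1) = (-1*13 - 6)*(-1 - 1) = (-13 - 6)*(-2) = -19*(-2) = 38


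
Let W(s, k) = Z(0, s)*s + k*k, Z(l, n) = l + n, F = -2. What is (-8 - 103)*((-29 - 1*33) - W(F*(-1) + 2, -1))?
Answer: 8769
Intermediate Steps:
W(s, k) = k² + s² (W(s, k) = (0 + s)*s + k*k = s*s + k² = s² + k² = k² + s²)
(-8 - 103)*((-29 - 1*33) - W(F*(-1) + 2, -1)) = (-8 - 103)*((-29 - 1*33) - ((-1)² + (-2*(-1) + 2)²)) = -111*((-29 - 33) - (1 + (2 + 2)²)) = -111*(-62 - (1 + 4²)) = -111*(-62 - (1 + 16)) = -111*(-62 - 1*17) = -111*(-62 - 17) = -111*(-79) = 8769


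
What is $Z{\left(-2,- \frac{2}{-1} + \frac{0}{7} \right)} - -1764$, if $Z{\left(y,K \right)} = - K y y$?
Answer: $1756$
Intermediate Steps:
$Z{\left(y,K \right)} = - K y^{2}$ ($Z{\left(y,K \right)} = - K y y = - K y^{2}$)
$Z{\left(-2,- \frac{2}{-1} + \frac{0}{7} \right)} - -1764 = - \left(- \frac{2}{-1} + \frac{0}{7}\right) \left(-2\right)^{2} - -1764 = \left(-1\right) \left(\left(-2\right) \left(-1\right) + 0 \cdot \frac{1}{7}\right) 4 + 1764 = \left(-1\right) \left(2 + 0\right) 4 + 1764 = \left(-1\right) 2 \cdot 4 + 1764 = -8 + 1764 = 1756$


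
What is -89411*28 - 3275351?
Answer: -5778859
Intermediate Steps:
-89411*28 - 3275351 = -12773*196 - 3275351 = -2503508 - 3275351 = -5778859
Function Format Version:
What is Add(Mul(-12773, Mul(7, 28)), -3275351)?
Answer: -5778859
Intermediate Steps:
Add(Mul(-12773, Mul(7, 28)), -3275351) = Add(Mul(-12773, 196), -3275351) = Add(-2503508, -3275351) = -5778859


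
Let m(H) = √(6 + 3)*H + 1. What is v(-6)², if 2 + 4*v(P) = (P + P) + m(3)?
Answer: 1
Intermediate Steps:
m(H) = 1 + 3*H (m(H) = √9*H + 1 = 3*H + 1 = 1 + 3*H)
v(P) = 2 + P/2 (v(P) = -½ + ((P + P) + (1 + 3*3))/4 = -½ + (2*P + (1 + 9))/4 = -½ + (2*P + 10)/4 = -½ + (10 + 2*P)/4 = -½ + (5/2 + P/2) = 2 + P/2)
v(-6)² = (2 + (½)*(-6))² = (2 - 3)² = (-1)² = 1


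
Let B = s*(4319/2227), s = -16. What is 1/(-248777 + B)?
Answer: -2227/554095483 ≈ -4.0192e-6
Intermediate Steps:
B = -69104/2227 ≈ -31.030
1/(-248777 + B) = 1/(-248777 - 69104/2227) = 1/(-554095483/2227) = -2227/554095483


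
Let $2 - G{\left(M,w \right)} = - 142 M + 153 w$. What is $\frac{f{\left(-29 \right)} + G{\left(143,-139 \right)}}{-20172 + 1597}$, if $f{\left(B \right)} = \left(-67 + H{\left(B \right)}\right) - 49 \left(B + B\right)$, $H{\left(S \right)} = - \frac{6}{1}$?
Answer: $- \frac{44344}{18575} \approx -2.3873$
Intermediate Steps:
$H{\left(S \right)} = -6$ ($H{\left(S \right)} = \left(-6\right) 1 = -6$)
$G{\left(M,w \right)} = 2 - 153 w + 142 M$ ($G{\left(M,w \right)} = 2 - \left(- 142 M + 153 w\right) = 2 + \left(- 153 w + 142 M\right) = 2 - 153 w + 142 M$)
$f{\left(B \right)} = -73 - 98 B$ ($f{\left(B \right)} = \left(-67 - 6\right) - 49 \left(B + B\right) = -73 - 49 \cdot 2 B = -73 - 98 B$)
$\frac{f{\left(-29 \right)} + G{\left(143,-139 \right)}}{-20172 + 1597} = \frac{\left(-73 - -2842\right) + \left(2 - -21267 + 142 \cdot 143\right)}{-20172 + 1597} = \frac{\left(-73 + 2842\right) + \left(2 + 21267 + 20306\right)}{-18575} = \left(2769 + 41575\right) \left(- \frac{1}{18575}\right) = 44344 \left(- \frac{1}{18575}\right) = - \frac{44344}{18575}$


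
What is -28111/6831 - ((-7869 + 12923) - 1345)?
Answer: -25364290/6831 ≈ -3713.1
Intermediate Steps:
-28111/6831 - ((-7869 + 12923) - 1345) = -28111*1/6831 - (5054 - 1345) = -28111/6831 - 1*3709 = -28111/6831 - 3709 = -25364290/6831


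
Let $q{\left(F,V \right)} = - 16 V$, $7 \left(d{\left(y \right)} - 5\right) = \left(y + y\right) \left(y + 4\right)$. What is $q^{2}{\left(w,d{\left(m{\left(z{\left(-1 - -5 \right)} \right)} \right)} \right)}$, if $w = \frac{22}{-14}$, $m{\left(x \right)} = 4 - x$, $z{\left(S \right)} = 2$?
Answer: $\frac{891136}{49} \approx 18186.0$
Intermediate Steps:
$d{\left(y \right)} = 5 + \frac{2 y \left(4 + y\right)}{7}$ ($d{\left(y \right)} = 5 + \frac{\left(y + y\right) \left(y + 4\right)}{7} = 5 + \frac{2 y \left(4 + y\right)}{7}$)
$w = - \frac{11}{7}$ ($w = 22 \left(- \frac{1}{14}\right) = - \frac{11}{7} \approx -1.5714$)
$q^{2}{\left(w,d{\left(m{\left(z{\left(-1 - -5 \right)} \right)} \right)} \right)} = \left(- 16 \left(5 + \frac{2 \left(4 - 2\right)^{2}}{7} + \frac{8 \left(4 - 2\right)}{7}\right)\right)^{2} = \left(- 16 \left(5 + \frac{2 \cdot 2^{2}}{7} + \frac{8}{7} \cdot 2\right)\right)^{2} = \left(- 16 \left(5 + \frac{2}{7} \cdot 4 + \frac{16}{7}\right)\right)^{2} = \left(- 16 \left(5 + \frac{8}{7} + \frac{16}{7}\right)\right)^{2} = \left(\left(-16\right) \frac{59}{7}\right)^{2} = \left(- \frac{944}{7}\right)^{2} = \frac{891136}{49}$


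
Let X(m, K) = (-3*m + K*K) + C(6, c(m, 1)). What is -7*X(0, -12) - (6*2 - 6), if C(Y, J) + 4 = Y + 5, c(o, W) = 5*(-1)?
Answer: -1063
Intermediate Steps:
c(o, W) = -5
C(Y, J) = 1 + Y (C(Y, J) = -4 + (Y + 5) = -4 + (5 + Y) = 1 + Y)
X(m, K) = 7 + K² - 3*m (X(m, K) = (-3*m + K*K) + (1 + 6) = (-3*m + K²) + 7 = (K² - 3*m) + 7 = 7 + K² - 3*m)
-7*X(0, -12) - (6*2 - 6) = -7*(7 + (-12)² - 3*0) - (6*2 - 6) = -7*(7 + 144 + 0) - (12 - 6) = -7*151 - 1*6 = -1057 - 6 = -1063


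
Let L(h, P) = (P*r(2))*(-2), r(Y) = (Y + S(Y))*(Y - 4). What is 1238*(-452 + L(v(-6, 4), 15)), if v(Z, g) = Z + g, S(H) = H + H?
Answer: -113896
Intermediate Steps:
S(H) = 2*H
r(Y) = 3*Y*(-4 + Y) (r(Y) = (Y + 2*Y)*(Y - 4) = (3*Y)*(-4 + Y) = 3*Y*(-4 + Y))
L(h, P) = 24*P (L(h, P) = (P*(3*2*(-4 + 2)))*(-2) = (P*(3*2*(-2)))*(-2) = (P*(-12))*(-2) = -12*P*(-2) = 24*P)
1238*(-452 + L(v(-6, 4), 15)) = 1238*(-452 + 24*15) = 1238*(-452 + 360) = 1238*(-92) = -113896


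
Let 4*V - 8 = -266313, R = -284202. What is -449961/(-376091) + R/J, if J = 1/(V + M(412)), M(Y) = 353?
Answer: 14156652015445485/752182 ≈ 1.8821e+10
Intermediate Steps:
V = -266305/4 (V = 2 + (1/4)*(-266313) = 2 - 266313/4 = -266305/4 ≈ -66576.)
J = -4/264893 (J = 1/(-266305/4 + 353) = 1/(-264893/4) = -4/264893 ≈ -1.5100e-5)
-449961/(-376091) + R/J = -449961/(-376091) - 284202/(-4/264893) = -449961*(-1/376091) - 284202*(-264893/4) = 449961/376091 + 37641560193/2 = 14156652015445485/752182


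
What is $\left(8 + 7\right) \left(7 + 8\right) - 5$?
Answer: $220$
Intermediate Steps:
$\left(8 + 7\right) \left(7 + 8\right) - 5 = 15 \cdot 15 - 5 = 225 - 5 = 220$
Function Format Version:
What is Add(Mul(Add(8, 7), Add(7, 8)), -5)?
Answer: 220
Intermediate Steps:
Add(Mul(Add(8, 7), Add(7, 8)), -5) = Add(Mul(15, 15), -5) = Add(225, -5) = 220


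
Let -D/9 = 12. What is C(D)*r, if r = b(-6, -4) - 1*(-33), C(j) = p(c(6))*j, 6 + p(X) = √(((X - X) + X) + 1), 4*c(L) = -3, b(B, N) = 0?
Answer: 19602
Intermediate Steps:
D = -108 (D = -9*12 = -108)
c(L) = -¾ (c(L) = (¼)*(-3) = -¾)
p(X) = -6 + √(1 + X) (p(X) = -6 + √(((X - X) + X) + 1) = -6 + √((0 + X) + 1) = -6 + √(X + 1) = -6 + √(1 + X))
C(j) = -11*j/2 (C(j) = (-6 + √(1 - ¾))*j = (-6 + √(¼))*j = (-6 + ½)*j = -11*j/2)
r = 33 (r = 0 - 1*(-33) = 0 + 33 = 33)
C(D)*r = -11/2*(-108)*33 = 594*33 = 19602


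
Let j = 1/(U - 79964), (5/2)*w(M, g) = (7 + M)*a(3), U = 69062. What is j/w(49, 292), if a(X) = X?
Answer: -5/3663072 ≈ -1.3650e-6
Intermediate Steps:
w(M, g) = 42/5 + 6*M/5 (w(M, g) = 2*((7 + M)*3)/5 = 2*(21 + 3*M)/5 = 42/5 + 6*M/5)
j = -1/10902 (j = 1/(69062 - 79964) = 1/(-10902) = -1/10902 ≈ -9.1726e-5)
j/w(49, 292) = -1/(10902*(42/5 + (6/5)*49)) = -1/(10902*(42/5 + 294/5)) = -1/(10902*336/5) = -1/10902*5/336 = -5/3663072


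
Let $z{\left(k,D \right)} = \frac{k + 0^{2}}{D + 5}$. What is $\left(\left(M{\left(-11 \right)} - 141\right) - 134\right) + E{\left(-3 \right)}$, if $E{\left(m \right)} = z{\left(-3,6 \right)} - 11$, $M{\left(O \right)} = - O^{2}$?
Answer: $- \frac{4480}{11} \approx -407.27$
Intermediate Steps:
$z{\left(k,D \right)} = \frac{k}{5 + D}$ ($z{\left(k,D \right)} = \frac{k + 0}{5 + D} = \frac{k}{5 + D}$)
$E{\left(m \right)} = - \frac{124}{11}$ ($E{\left(m \right)} = - \frac{3}{5 + 6} - 11 = - \frac{3}{11} - 11 = - \frac{124}{11}$)
$\left(\left(M{\left(-11 \right)} - 141\right) - 134\right) + E{\left(-3 \right)} = \left(\left(- \left(-11\right)^{2} - 141\right) - 134\right) - \frac{124}{11} = \left(\left(\left(-1\right) 121 - 141\right) - 134\right) - \frac{124}{11} = \left(\left(-121 - 141\right) - 134\right) - \frac{124}{11} = \left(-262 - 134\right) - \frac{124}{11} = -396 - \frac{124}{11} = - \frac{4480}{11}$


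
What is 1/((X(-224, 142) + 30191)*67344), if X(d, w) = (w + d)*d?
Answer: 1/3270157296 ≈ 3.0580e-10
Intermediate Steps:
X(d, w) = d*(d + w) (X(d, w) = (d + w)*d = d*(d + w))
1/((X(-224, 142) + 30191)*67344) = 1/((-224*(-224 + 142) + 30191)*67344) = (1/67344)/(-224*(-82) + 30191) = (1/67344)/(18368 + 30191) = (1/67344)/48559 = (1/48559)*(1/67344) = 1/3270157296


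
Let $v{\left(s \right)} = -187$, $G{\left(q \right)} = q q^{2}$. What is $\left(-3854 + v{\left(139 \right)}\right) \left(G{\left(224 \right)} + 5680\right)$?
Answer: $-45441465264$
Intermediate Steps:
$G{\left(q \right)} = q^{3}$
$\left(-3854 + v{\left(139 \right)}\right) \left(G{\left(224 \right)} + 5680\right) = \left(-3854 - 187\right) \left(224^{3} + 5680\right) = - 4041 \left(11239424 + 5680\right) = \left(-4041\right) 11245104 = -45441465264$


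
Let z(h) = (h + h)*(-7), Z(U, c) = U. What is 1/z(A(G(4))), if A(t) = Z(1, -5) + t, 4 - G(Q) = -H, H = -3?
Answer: -1/28 ≈ -0.035714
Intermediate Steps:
G(Q) = 1 (G(Q) = 4 - (-1)*(-3) = 4 - 1*3 = 4 - 3 = 1)
A(t) = 1 + t
z(h) = -14*h (z(h) = (2*h)*(-7) = -14*h)
1/z(A(G(4))) = 1/(-14*(1 + 1)) = 1/(-14*2) = 1/(-28) = -1/28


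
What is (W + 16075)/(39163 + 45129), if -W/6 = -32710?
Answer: 212335/84292 ≈ 2.5190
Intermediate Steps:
W = 196260 (W = -6*(-32710) = 196260)
(W + 16075)/(39163 + 45129) = (196260 + 16075)/(39163 + 45129) = 212335/84292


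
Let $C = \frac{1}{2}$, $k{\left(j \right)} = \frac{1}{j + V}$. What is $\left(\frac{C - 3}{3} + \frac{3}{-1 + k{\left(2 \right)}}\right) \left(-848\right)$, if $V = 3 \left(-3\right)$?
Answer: $\frac{8798}{3} \approx 2932.7$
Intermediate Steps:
$V = -9$
$k{\left(j \right)} = \frac{1}{-9 + j}$ ($k{\left(j \right)} = \frac{1}{j - 9} = \frac{1}{-9 + j}$)
$C = \frac{1}{2} \approx 0.5$
$\left(\frac{C - 3}{3} + \frac{3}{-1 + k{\left(2 \right)}}\right) \left(-848\right) = \left(\frac{\frac{1}{2} - 3}{3} + \frac{3}{-1 + \frac{1}{-9 + 2}}\right) \left(-848\right) = \left(\left(\frac{1}{2} - 3\right) \frac{1}{3} + \frac{3}{-1 + \frac{1}{-7}}\right) \left(-848\right) = \left(\left(- \frac{5}{2}\right) \frac{1}{3} + \frac{3}{-1 - \frac{1}{7}}\right) \left(-848\right) = \left(- \frac{5}{6} + \frac{3}{- \frac{8}{7}}\right) \left(-848\right) = \left(- \frac{5}{6} + 3 \left(- \frac{7}{8}\right)\right) \left(-848\right) = \left(- \frac{5}{6} - \frac{21}{8}\right) \left(-848\right) = \left(- \frac{83}{24}\right) \left(-848\right) = \frac{8798}{3}$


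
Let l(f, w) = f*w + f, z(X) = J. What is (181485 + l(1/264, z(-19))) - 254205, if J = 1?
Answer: -9599039/132 ≈ -72720.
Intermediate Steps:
z(X) = 1
l(f, w) = f + f*w
(181485 + l(1/264, z(-19))) - 254205 = (181485 + (1 + 1)/264) - 254205 = (181485 + (1/264)*2) - 254205 = (181485 + 1/132) - 254205 = 23956021/132 - 254205 = -9599039/132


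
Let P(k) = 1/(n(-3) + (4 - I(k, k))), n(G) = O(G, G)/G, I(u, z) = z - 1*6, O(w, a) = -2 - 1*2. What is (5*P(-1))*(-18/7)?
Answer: -270/259 ≈ -1.0425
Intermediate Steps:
O(w, a) = -4 (O(w, a) = -2 - 2 = -4)
I(u, z) = -6 + z (I(u, z) = z - 6 = -6 + z)
n(G) = -4/G
P(k) = 1/(34/3 - k) (P(k) = 1/(-4/(-3) + (4 - (-6 + k))) = 1/(-4*(-⅓) + (4 + (6 - k))) = 1/(4/3 + (10 - k)) = 1/(34/3 - k))
(5*P(-1))*(-18/7) = (5*(3/(34 - 3*(-1))))*(-18/7) = (5*(3/(34 + 3)))*(-18*⅐) = (5*(3/37))*(-18/7) = (15/37)*(-18/7) = -270/259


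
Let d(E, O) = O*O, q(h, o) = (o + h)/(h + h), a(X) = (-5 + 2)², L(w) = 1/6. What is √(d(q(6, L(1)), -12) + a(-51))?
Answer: 3*√17 ≈ 12.369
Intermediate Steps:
L(w) = ⅙
a(X) = 9 (a(X) = (-3)² = 9)
q(h, o) = (h + o)/(2*h) (q(h, o) = (h + o)/((2*h)) = (h + o)*(1/(2*h)) = (h + o)/(2*h))
d(E, O) = O²
√(d(q(6, L(1)), -12) + a(-51)) = √((-12)² + 9) = √(144 + 9) = √153 = 3*√17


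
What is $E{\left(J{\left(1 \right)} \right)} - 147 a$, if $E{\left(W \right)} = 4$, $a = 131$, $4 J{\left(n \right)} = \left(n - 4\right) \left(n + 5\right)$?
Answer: $-19253$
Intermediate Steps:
$J{\left(n \right)} = \frac{\left(-4 + n\right) \left(5 + n\right)}{4}$ ($J{\left(n \right)} = \frac{\left(n - 4\right) \left(n + 5\right)}{4} = \frac{\left(-4 + n\right) \left(5 + n\right)}{4}$)
$E{\left(J{\left(1 \right)} \right)} - 147 a = 4 - 19257 = -19253$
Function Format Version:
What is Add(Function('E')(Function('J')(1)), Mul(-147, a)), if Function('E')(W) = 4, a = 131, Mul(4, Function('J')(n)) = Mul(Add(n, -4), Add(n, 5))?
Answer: -19253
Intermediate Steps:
Function('J')(n) = Mul(Rational(1, 4), Add(-4, n), Add(5, n)) (Function('J')(n) = Mul(Rational(1, 4), Mul(Add(n, -4), Add(n, 5))) = Mul(Rational(1, 4), Mul(Add(-4, n), Add(5, n))) = Mul(Rational(1, 4), Add(-4, n), Add(5, n)))
Add(Function('E')(Function('J')(1)), Mul(-147, a)) = Add(4, Mul(-147, 131)) = Add(4, -19257) = -19253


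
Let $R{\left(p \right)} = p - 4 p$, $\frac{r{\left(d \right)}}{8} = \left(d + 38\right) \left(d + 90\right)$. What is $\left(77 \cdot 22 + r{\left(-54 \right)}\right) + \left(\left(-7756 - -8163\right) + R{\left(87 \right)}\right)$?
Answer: $-2768$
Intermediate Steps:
$r{\left(d \right)} = 8 \left(38 + d\right) \left(90 + d\right)$ ($r{\left(d \right)} = 8 \left(d + 38\right) \left(d + 90\right) = 8 \left(38 + d\right) \left(90 + d\right)$)
$R{\left(p \right)} = - 3 p$
$\left(77 \cdot 22 + r{\left(-54 \right)}\right) + \left(\left(-7756 - -8163\right) + R{\left(87 \right)}\right) = \left(77 \cdot 22 + \left(27360 + 8 \left(-54\right)^{2} + 1024 \left(-54\right)\right)\right) - -146 = \left(1694 + \left(27360 + 8 \cdot 2916 - 55296\right)\right) + \left(\left(-7756 + 8163\right) - 261\right) = \left(1694 + \left(27360 + 23328 - 55296\right)\right) + \left(407 - 261\right) = \left(1694 - 4608\right) + 146 = -2914 + 146 = -2768$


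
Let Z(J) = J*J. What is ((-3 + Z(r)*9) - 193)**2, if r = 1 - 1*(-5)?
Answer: 16384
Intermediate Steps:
r = 6 (r = 1 + 5 = 6)
Z(J) = J**2
((-3 + Z(r)*9) - 193)**2 = ((-3 + 6**2*9) - 193)**2 = ((-3 + 36*9) - 193)**2 = ((-3 + 324) - 193)**2 = (321 - 193)**2 = 128**2 = 16384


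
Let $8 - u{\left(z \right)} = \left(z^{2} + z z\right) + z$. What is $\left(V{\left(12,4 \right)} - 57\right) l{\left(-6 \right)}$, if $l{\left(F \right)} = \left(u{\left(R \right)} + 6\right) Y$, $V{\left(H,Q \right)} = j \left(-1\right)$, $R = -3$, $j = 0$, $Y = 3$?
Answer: $171$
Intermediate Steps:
$V{\left(H,Q \right)} = 0$ ($V{\left(H,Q \right)} = 0 \left(-1\right) = 0$)
$u{\left(z \right)} = 8 - z - 2 z^{2}$ ($u{\left(z \right)} = 8 - \left(\left(z^{2} + z z\right) + z\right) = 8 - \left(\left(z^{2} + z^{2}\right) + z\right) = 8 - \left(2 z^{2} + z\right) = 8 - \left(z + 2 z^{2}\right) = 8 - z - 2 z^{2}$)
$l{\left(F \right)} = -3$ ($l{\left(F \right)} = \left(\left(8 - -3 - 2 \left(-3\right)^{2}\right) + 6\right) 3 = \left(\left(8 + 3 - 18\right) + 6\right) 3 = \left(-7 + 6\right) 3 = \left(-1\right) 3 = -3$)
$\left(V{\left(12,4 \right)} - 57\right) l{\left(-6 \right)} = \left(0 - 57\right) \left(-3\right) = \left(-57\right) \left(-3\right) = 171$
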